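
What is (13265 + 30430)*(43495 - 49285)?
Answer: -252994050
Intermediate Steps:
(13265 + 30430)*(43495 - 49285) = 43695*(-5790) = -252994050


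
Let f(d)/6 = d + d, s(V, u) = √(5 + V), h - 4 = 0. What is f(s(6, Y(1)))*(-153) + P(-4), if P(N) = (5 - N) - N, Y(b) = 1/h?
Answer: 13 - 1836*√11 ≈ -6076.3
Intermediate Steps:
h = 4 (h = 4 + 0 = 4)
Y(b) = ¼ (Y(b) = 1/4 = ¼)
f(d) = 12*d (f(d) = 6*(d + d) = 6*(2*d) = 12*d)
P(N) = 5 - 2*N
f(s(6, Y(1)))*(-153) + P(-4) = (12*√(5 + 6))*(-153) + (5 - 2*(-4)) = (12*√11)*(-153) + (5 + 8) = -1836*√11 + 13 = 13 - 1836*√11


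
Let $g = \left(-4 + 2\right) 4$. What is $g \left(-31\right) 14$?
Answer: $3472$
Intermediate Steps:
$g = -8$ ($g = \left(-2\right) 4 = -8$)
$g \left(-31\right) 14 = \left(-8\right) \left(-31\right) 14 = 248 \cdot 14 = 3472$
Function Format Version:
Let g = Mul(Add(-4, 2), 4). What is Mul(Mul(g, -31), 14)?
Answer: 3472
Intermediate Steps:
g = -8 (g = Mul(-2, 4) = -8)
Mul(Mul(g, -31), 14) = Mul(Mul(-8, -31), 14) = Mul(248, 14) = 3472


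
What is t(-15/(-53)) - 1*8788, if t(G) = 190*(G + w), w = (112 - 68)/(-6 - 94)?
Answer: -2336724/265 ≈ -8817.8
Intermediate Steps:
w = -11/25 (w = 44/(-100) = 44*(-1/100) = -11/25 ≈ -0.44000)
t(G) = -418/5 + 190*G (t(G) = 190*(G - 11/25) = 190*(-11/25 + G) = -418/5 + 190*G)
t(-15/(-53)) - 1*8788 = (-418/5 + 190*(-15/(-53))) - 1*8788 = (-418/5 + 190*(-15*(-1/53))) - 8788 = (-418/5 + 190*(15/53)) - 8788 = (-418/5 + 2850/53) - 8788 = -7904/265 - 8788 = -2336724/265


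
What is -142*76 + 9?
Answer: -10783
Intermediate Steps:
-142*76 + 9 = -10792 + 9 = -10783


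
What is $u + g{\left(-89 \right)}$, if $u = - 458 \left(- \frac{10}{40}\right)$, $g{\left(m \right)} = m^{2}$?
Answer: $\frac{16071}{2} \approx 8035.5$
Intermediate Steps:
$u = \frac{229}{2}$ ($u = - 458 \left(\left(-10\right) \frac{1}{40}\right) = \left(-458\right) \left(- \frac{1}{4}\right) = \frac{229}{2} \approx 114.5$)
$u + g{\left(-89 \right)} = \frac{229}{2} + \left(-89\right)^{2} = \frac{229}{2} + 7921 = \frac{16071}{2}$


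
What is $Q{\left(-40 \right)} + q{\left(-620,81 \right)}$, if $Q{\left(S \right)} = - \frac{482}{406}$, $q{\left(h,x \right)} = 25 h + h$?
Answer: $- \frac{3272601}{203} \approx -16121.0$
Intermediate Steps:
$q{\left(h,x \right)} = 26 h$
$Q{\left(S \right)} = - \frac{241}{203}$ ($Q{\left(S \right)} = \left(-482\right) \frac{1}{406} = - \frac{241}{203}$)
$Q{\left(-40 \right)} + q{\left(-620,81 \right)} = - \frac{241}{203} + 26 \left(-620\right) = - \frac{241}{203} - 16120 = - \frac{3272601}{203}$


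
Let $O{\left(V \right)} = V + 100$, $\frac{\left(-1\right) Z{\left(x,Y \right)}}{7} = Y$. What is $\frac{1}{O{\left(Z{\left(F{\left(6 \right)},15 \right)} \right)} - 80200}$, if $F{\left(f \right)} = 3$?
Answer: $- \frac{1}{80205} \approx -1.2468 \cdot 10^{-5}$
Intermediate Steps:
$Z{\left(x,Y \right)} = - 7 Y$
$O{\left(V \right)} = 100 + V$
$\frac{1}{O{\left(Z{\left(F{\left(6 \right)},15 \right)} \right)} - 80200} = \frac{1}{\left(100 - 105\right) - 80200} = \frac{1}{-5 - 80200} = \frac{1}{-80205} = - \frac{1}{80205}$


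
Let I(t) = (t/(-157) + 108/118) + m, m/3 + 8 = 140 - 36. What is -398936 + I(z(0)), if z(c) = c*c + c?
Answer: -23520178/59 ≈ -3.9865e+5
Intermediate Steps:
z(c) = c + c² (z(c) = c² + c = c + c²)
m = 288 (m = -24 + 3*(140 - 36) = -24 + 3*104 = -24 + 312 = 288)
I(t) = 17046/59 - t/157 (I(t) = (t/(-157) + 108/118) + 288 = (t*(-1/157) + 108*(1/118)) + 288 = (-t/157 + 54/59) + 288 = (54/59 - t/157) + 288 = 17046/59 - t/157)
-398936 + I(z(0)) = -398936 + (17046/59 - 0*(1 + 0)) = -398936 + (17046/59 - 0) = -398936 + (17046/59 - 1/157*0) = -398936 + (17046/59 + 0) = -398936 + 17046/59 = -23520178/59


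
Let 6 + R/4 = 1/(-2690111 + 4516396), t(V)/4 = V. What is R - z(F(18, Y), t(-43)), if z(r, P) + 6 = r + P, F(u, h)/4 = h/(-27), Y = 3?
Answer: 2538536186/16436565 ≈ 154.44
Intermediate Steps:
t(V) = 4*V
F(u, h) = -4*h/27 (F(u, h) = 4*(h/(-27)) = 4*(h*(-1/27)) = 4*(-h/27) = -4*h/27)
z(r, P) = -6 + P + r (z(r, P) = -6 + (r + P) = -6 + (P + r) = -6 + P + r)
R = -43830836/1826285 (R = -24 + 4/(-2690111 + 4516396) = -24 + 4/1826285 = -43830836/1826285 ≈ -24.000)
R - z(F(18, Y), t(-43)) = -43830836/1826285 - (-6 + 4*(-43) - 4/27*3) = -43830836/1826285 - (-6 - 172 - 4/9) = -43830836/1826285 - 1*(-1606/9) = -43830836/1826285 + 1606/9 = 2538536186/16436565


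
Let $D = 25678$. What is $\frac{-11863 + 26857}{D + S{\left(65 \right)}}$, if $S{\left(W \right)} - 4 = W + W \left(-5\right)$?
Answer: $\frac{2499}{4237} \approx 0.5898$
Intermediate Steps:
$S{\left(W \right)} = 4 - 4 W$ ($S{\left(W \right)} = 4 + \left(W + W \left(-5\right)\right) = 4 + \left(W - 5 W\right) = 4 - 4 W$)
$\frac{-11863 + 26857}{D + S{\left(65 \right)}} = \frac{-11863 + 26857}{25678 + \left(4 - 260\right)} = \frac{14994}{25678 + \left(4 - 260\right)} = \frac{14994}{25678 - 256} = \frac{14994}{25422} = 14994 \cdot \frac{1}{25422} = \frac{2499}{4237}$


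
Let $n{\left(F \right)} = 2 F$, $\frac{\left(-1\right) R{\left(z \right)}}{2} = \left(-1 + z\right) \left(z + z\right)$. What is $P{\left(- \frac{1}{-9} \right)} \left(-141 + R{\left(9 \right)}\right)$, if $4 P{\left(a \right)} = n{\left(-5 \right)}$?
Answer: $\frac{2145}{2} \approx 1072.5$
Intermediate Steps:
$R{\left(z \right)} = - 4 z \left(-1 + z\right)$ ($R{\left(z \right)} = - 2 \left(-1 + z\right) \left(z + z\right) = - 2 \left(-1 + z\right) 2 z = - 2 \cdot 2 z \left(-1 + z\right) = - 4 z \left(-1 + z\right)$)
$P{\left(a \right)} = - \frac{5}{2}$ ($P{\left(a \right)} = \frac{2 \left(-5\right)}{4} = \frac{1}{4} \left(-10\right) = - \frac{5}{2}$)
$P{\left(- \frac{1}{-9} \right)} \left(-141 + R{\left(9 \right)}\right) = - \frac{5 \left(-141 + 4 \cdot 9 \left(1 - 9\right)\right)}{2} = - \frac{5 \left(-141 + 4 \cdot 9 \left(-8\right)\right)}{2} = - \frac{5 \left(-141 - 288\right)}{2} = \left(- \frac{5}{2}\right) \left(-429\right) = \frac{2145}{2}$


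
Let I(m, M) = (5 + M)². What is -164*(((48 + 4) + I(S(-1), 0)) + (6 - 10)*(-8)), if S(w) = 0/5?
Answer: -17876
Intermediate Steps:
S(w) = 0 (S(w) = 0*(⅕) = 0)
-164*(((48 + 4) + I(S(-1), 0)) + (6 - 10)*(-8)) = -164*(((48 + 4) + (5 + 0)²) + (6 - 10)*(-8)) = -164*((52 + 5²) - 4*(-8)) = -164*((52 + 25) + 32) = -164*(77 + 32) = -164*109 = -17876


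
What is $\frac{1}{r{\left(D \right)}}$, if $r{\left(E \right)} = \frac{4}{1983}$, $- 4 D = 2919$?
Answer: $\frac{1983}{4} \approx 495.75$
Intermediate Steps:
$D = - \frac{2919}{4}$ ($D = \left(- \frac{1}{4}\right) 2919 = - \frac{2919}{4} \approx -729.75$)
$r{\left(E \right)} = \frac{4}{1983}$ ($r{\left(E \right)} = 4 \cdot \frac{1}{1983} = \frac{4}{1983}$)
$\frac{1}{r{\left(D \right)}} = \frac{1}{\frac{4}{1983}} = \frac{1983}{4}$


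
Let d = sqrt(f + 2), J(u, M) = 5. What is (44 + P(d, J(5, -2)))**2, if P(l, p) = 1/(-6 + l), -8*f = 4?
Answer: 3048194/1587 - 672*sqrt(6)/529 ≈ 1917.6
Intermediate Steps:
f = -1/2 (f = -1/8*4 = -1/2 ≈ -0.50000)
d = sqrt(6)/2 (d = sqrt(-1/2 + 2) = sqrt(3/2) = sqrt(6)/2 ≈ 1.2247)
(44 + P(d, J(5, -2)))**2 = (44 + 1/(-6 + sqrt(6)/2))**2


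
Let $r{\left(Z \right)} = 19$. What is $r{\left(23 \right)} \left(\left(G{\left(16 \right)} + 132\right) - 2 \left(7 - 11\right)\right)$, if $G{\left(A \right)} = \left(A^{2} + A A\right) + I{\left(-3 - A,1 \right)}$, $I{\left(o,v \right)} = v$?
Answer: $12407$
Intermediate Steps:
$G{\left(A \right)} = 1 + 2 A^{2}$ ($G{\left(A \right)} = \left(A^{2} + A A\right) + 1 = \left(A^{2} + A^{2}\right) + 1 = 2 A^{2} + 1 = 1 + 2 A^{2}$)
$r{\left(23 \right)} \left(\left(G{\left(16 \right)} + 132\right) - 2 \left(7 - 11\right)\right) = 19 \left(\left(\left(1 + 2 \cdot 16^{2}\right) + 132\right) - 2 \left(7 - 11\right)\right) = 19 \left(\left(\left(1 + 2 \cdot 256\right) + 132\right) - -8\right) = 19 \left(\left(\left(1 + 512\right) + 132\right) + 8\right) = 19 \left(\left(513 + 132\right) + 8\right) = 19 \left(645 + 8\right) = 19 \cdot 653 = 12407$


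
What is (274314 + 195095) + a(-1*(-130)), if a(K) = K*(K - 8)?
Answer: 485269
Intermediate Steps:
a(K) = K*(-8 + K)
(274314 + 195095) + a(-1*(-130)) = (274314 + 195095) + (-1*(-130))*(-8 - 1*(-130)) = 469409 + 130*(-8 + 130) = 469409 + 130*122 = 469409 + 15860 = 485269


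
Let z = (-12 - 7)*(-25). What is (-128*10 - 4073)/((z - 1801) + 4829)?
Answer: -5353/3503 ≈ -1.5281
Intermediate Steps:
z = 475 (z = -19*(-25) = 475)
(-128*10 - 4073)/((z - 1801) + 4829) = (-128*10 - 4073)/((475 - 1801) + 4829) = (-1280 - 4073)/(-1326 + 4829) = -5353/3503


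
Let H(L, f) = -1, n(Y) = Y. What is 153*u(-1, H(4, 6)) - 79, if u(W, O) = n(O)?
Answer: -232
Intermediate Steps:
u(W, O) = O
153*u(-1, H(4, 6)) - 79 = 153*(-1) - 79 = -153 - 79 = -232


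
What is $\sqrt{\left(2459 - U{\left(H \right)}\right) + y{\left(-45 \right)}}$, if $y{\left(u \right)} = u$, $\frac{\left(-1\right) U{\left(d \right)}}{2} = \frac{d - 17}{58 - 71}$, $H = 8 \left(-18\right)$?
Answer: $\frac{2 \sqrt{103038}}{13} \approx 49.384$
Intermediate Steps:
$H = -144$
$U{\left(d \right)} = - \frac{34}{13} + \frac{2 d}{13}$ ($U{\left(d \right)} = - 2 \frac{d - 17}{58 - 71} = - 2 \frac{-17 + d}{-13} = - 2 \left(-17 + d\right) \left(- \frac{1}{13}\right) = - 2 \left(\frac{17}{13} - \frac{d}{13}\right) = - \frac{34}{13} + \frac{2 d}{13}$)
$\sqrt{\left(2459 - U{\left(H \right)}\right) + y{\left(-45 \right)}} = \sqrt{\left(2459 - \left(- \frac{34}{13} + \frac{2}{13} \left(-144\right)\right)\right) - 45} = \sqrt{\left(2459 - \left(- \frac{34}{13} - \frac{288}{13}\right)\right) - 45} = \sqrt{\left(2459 - - \frac{322}{13}\right) - 45} = \sqrt{\left(2459 + \frac{322}{13}\right) - 45} = \sqrt{\frac{32289}{13} - 45} = \sqrt{\frac{31704}{13}} = \frac{2 \sqrt{103038}}{13}$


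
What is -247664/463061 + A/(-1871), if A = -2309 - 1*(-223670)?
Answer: -102967025365/866387131 ≈ -118.85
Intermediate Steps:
A = 221361 (A = -2309 + 223670 = 221361)
-247664/463061 + A/(-1871) = -247664/463061 + 221361/(-1871) = -247664*1/463061 + 221361*(-1/1871) = -247664/463061 - 221361/1871 = -102967025365/866387131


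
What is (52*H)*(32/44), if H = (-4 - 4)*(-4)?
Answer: 13312/11 ≈ 1210.2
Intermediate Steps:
H = 32 (H = -8*(-4) = 32)
(52*H)*(32/44) = (52*32)*(32/44) = 1664*(32*(1/44)) = 1664*(8/11) = 13312/11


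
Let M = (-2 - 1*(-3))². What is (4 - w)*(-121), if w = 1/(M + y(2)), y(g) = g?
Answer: -1331/3 ≈ -443.67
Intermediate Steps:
M = 1 (M = (-2 + 3)² = 1² = 1)
w = ⅓ (w = 1/(1 + 2) = 1/3 = ⅓ ≈ 0.33333)
(4 - w)*(-121) = (4 - 1*⅓)*(-121) = (4 - ⅓)*(-121) = (11/3)*(-121) = -1331/3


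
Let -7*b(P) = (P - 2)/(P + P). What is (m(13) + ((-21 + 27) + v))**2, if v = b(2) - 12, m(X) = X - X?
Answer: 36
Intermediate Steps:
b(P) = -(-2 + P)/(14*P) (b(P) = -(P - 2)/(7*(P + P)) = -(-2 + P)/(7*(2*P)) = -(-2 + P)*1/(2*P)/7 = -(-2 + P)/(14*P))
m(X) = 0
v = -12 (v = (1/14)*(2 - 1*2)/2 - 12 = (1/14)*(1/2)*(2 - 2) - 12 = (1/14)*(1/2)*0 - 12 = 0 - 12 = -12)
(m(13) + ((-21 + 27) + v))**2 = (0 + ((-21 + 27) - 12))**2 = (0 + (6 - 12))**2 = (0 - 6)**2 = (-6)**2 = 36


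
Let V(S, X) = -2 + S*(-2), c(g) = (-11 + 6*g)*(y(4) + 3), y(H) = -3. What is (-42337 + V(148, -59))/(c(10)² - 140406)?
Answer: 42635/140406 ≈ 0.30366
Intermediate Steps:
c(g) = 0 (c(g) = (-11 + 6*g)*(-3 + 3) = (-11 + 6*g)*0 = 0)
V(S, X) = -2 - 2*S
(-42337 + V(148, -59))/(c(10)² - 140406) = (-42337 + (-2 - 2*148))/(0² - 140406) = (-42337 + (-2 - 296))/(0 - 140406) = (-42337 - 298)/(-140406) = -42635*(-1/140406) = 42635/140406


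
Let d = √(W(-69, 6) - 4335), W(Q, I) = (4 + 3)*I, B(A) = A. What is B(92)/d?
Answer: -92*I*√53/477 ≈ -1.4041*I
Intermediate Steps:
W(Q, I) = 7*I
d = 9*I*√53 (d = √(7*6 - 4335) = √(42 - 4335) = √(-4293) = 9*I*√53 ≈ 65.521*I)
B(92)/d = 92/((9*I*√53)) = 92*(-I*√53/477) = -92*I*√53/477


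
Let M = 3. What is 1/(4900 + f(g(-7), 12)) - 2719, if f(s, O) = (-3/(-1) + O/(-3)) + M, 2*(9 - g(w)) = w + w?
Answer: -13328537/4902 ≈ -2719.0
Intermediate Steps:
g(w) = 9 - w (g(w) = 9 - (w + w)/2 = 9 - w)
f(s, O) = 6 - O/3 (f(s, O) = (-3/(-1) + O/(-3)) + 3 = (-3*(-1) + O*(-⅓)) + 3 = (3 - O/3) + 3 = 6 - O/3)
1/(4900 + f(g(-7), 12)) - 2719 = 1/(4900 + (6 - ⅓*12)) - 2719 = 1/(4900 + (6 - 4)) - 2719 = 1/(4900 + 2) - 2719 = 1/4902 - 2719 = -13328537/4902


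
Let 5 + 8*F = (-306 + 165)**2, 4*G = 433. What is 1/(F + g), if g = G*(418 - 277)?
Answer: 4/70991 ≈ 5.6345e-5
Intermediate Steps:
G = 433/4 (G = (1/4)*433 = 433/4 ≈ 108.25)
g = 61053/4 (g = 433*(418 - 277)/4 = (433/4)*141 = 61053/4 ≈ 15263.)
F = 4969/2 (F = -5/8 + (-306 + 165)**2/8 = -5/8 + (1/8)*(-141)**2 = -5/8 + (1/8)*19881 = -5/8 + 19881/8 = 4969/2 ≈ 2484.5)
1/(F + g) = 1/(4969/2 + 61053/4) = 1/(70991/4) = 4/70991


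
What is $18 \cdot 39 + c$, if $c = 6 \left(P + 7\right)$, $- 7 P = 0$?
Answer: $744$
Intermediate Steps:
$P = 0$ ($P = \left(- \frac{1}{7}\right) 0 = 0$)
$c = 42$ ($c = 6 \left(0 + 7\right) = 6 \cdot 7 = 42$)
$18 \cdot 39 + c = 18 \cdot 39 + 42 = 702 + 42 = 744$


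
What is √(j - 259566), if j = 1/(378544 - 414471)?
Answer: I*√335034640367141/35927 ≈ 509.48*I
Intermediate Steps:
j = -1/35927 (j = 1/(-35927) = -1/35927 ≈ -2.7834e-5)
√(j - 259566) = √(-1/35927 - 259566) = √(-9325427683/35927) = I*√335034640367141/35927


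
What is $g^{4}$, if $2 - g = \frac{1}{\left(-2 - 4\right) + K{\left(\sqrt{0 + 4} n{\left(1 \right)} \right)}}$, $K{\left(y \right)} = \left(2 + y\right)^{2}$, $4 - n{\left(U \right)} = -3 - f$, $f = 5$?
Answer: $\frac{3214565712241}{201511210000} \approx 15.952$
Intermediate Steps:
$n{\left(U \right)} = 12$ ($n{\left(U \right)} = 4 - \left(-3 - 5\right) = 4 - -8 = 4 + 8 = 12$)
$g = \frac{1339}{670}$ ($g = 2 - \frac{1}{\left(-2 - 4\right) + \left(2 + \sqrt{0 + 4} \cdot 12\right)^{2}} = 2 - \frac{1}{-6 + \left(2 + \sqrt{4} \cdot 12\right)^{2}} = 2 - \frac{1}{-6 + \left(2 + 2 \cdot 12\right)^{2}} = 2 - \frac{1}{-6 + \left(2 + 24\right)^{2}} = 2 - \frac{1}{-6 + 26^{2}} = 2 - \frac{1}{-6 + 676} = 2 - \frac{1}{670} = \frac{1339}{670} \approx 1.9985$)
$g^{4} = \left(\frac{1339}{670}\right)^{4} = \frac{3214565712241}{201511210000}$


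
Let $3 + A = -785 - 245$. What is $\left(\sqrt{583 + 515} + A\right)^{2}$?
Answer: $1068187 - 6198 \sqrt{122} \approx 9.9973 \cdot 10^{5}$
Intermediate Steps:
$A = -1033$ ($A = -3 - 1030 = -1033$)
$\left(\sqrt{583 + 515} + A\right)^{2} = \left(\sqrt{583 + 515} - 1033\right)^{2} = \left(\sqrt{1098} - 1033\right)^{2} = \left(3 \sqrt{122} - 1033\right)^{2} = \left(-1033 + 3 \sqrt{122}\right)^{2}$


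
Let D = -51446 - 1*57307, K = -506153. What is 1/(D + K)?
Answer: -1/614906 ≈ -1.6263e-6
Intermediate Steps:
D = -108753 (D = -51446 - 57307 = -108753)
1/(D + K) = 1/(-108753 - 506153) = 1/(-614906) = -1/614906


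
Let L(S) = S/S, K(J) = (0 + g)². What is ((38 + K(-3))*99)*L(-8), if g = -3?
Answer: 4653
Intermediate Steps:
K(J) = 9 (K(J) = (0 - 3)² = (-3)² = 9)
L(S) = 1
((38 + K(-3))*99)*L(-8) = ((38 + 9)*99)*1 = (47*99)*1 = 4653*1 = 4653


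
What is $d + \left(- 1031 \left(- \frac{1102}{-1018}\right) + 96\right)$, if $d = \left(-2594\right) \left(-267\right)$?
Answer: $\frac{352013165}{509} \approx 6.9158 \cdot 10^{5}$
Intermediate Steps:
$d = 692598$
$d + \left(- 1031 \left(- \frac{1102}{-1018}\right) + 96\right) = 692598 + \left(- 1031 \left(- \frac{1102}{-1018}\right) + 96\right) = 692598 + \left(- 1031 \left(\left(-1102\right) \left(- \frac{1}{1018}\right)\right) + 96\right) = 692598 + \left(\left(-1031\right) \frac{551}{509} + 96\right) = 692598 + \left(- \frac{568081}{509} + 96\right) = 692598 - \frac{519217}{509} = \frac{352013165}{509}$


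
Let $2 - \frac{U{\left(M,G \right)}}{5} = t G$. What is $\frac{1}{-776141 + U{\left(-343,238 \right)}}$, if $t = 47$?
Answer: $- \frac{1}{832061} \approx -1.2018 \cdot 10^{-6}$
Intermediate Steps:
$U{\left(M,G \right)} = 10 - 235 G$ ($U{\left(M,G \right)} = 10 - 5 \cdot 47 G = 10 - 235 G$)
$\frac{1}{-776141 + U{\left(-343,238 \right)}} = \frac{1}{-776141 + \left(10 - 55930\right)} = \frac{1}{-776141 - 55920} = \frac{1}{-832061} = - \frac{1}{832061}$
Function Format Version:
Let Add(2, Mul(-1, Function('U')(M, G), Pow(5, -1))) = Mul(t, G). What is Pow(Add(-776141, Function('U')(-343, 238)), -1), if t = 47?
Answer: Rational(-1, 832061) ≈ -1.2018e-6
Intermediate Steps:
Function('U')(M, G) = Add(10, Mul(-235, G)) (Function('U')(M, G) = Add(10, Mul(-5, Mul(47, G))) = Add(10, Mul(-235, G)))
Pow(Add(-776141, Function('U')(-343, 238)), -1) = Pow(Add(-776141, Add(10, Mul(-235, 238))), -1) = Pow(Add(-776141, Add(10, -55930)), -1) = Pow(Add(-776141, -55920), -1) = Pow(-832061, -1) = Rational(-1, 832061)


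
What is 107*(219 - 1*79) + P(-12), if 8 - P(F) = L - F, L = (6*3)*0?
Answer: 14976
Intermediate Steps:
L = 0 (L = 18*0 = 0)
P(F) = 8 + F (P(F) = 8 - (0 - F) = 8 - (-1)*F = 8 + F)
107*(219 - 1*79) + P(-12) = 107*(219 - 1*79) + (8 - 12) = 107*(219 - 79) - 4 = 107*140 - 4 = 14980 - 4 = 14976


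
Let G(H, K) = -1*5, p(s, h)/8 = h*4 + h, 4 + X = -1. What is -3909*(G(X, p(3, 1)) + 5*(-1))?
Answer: 39090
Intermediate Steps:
X = -5 (X = -4 - 1 = -5)
p(s, h) = 40*h (p(s, h) = 8*(h*4 + h) = 8*(4*h + h) = 8*(5*h) = 40*h)
G(H, K) = -5
-3909*(G(X, p(3, 1)) + 5*(-1)) = -3909*(-5 + 5*(-1)) = -3909*(-5 - 5) = -3909*(-10) = 39090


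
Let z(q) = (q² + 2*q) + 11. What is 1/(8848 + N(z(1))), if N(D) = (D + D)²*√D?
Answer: 79/622160 - √14/88880 ≈ 8.4879e-5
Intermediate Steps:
z(q) = 11 + q² + 2*q
N(D) = 4*D^(5/2) (N(D) = (2*D)²*√D = (4*D²)*√D = 4*D^(5/2))
1/(8848 + N(z(1))) = 1/(8848 + 4*(11 + 1² + 2*1)^(5/2)) = 1/(8848 + 4*(11 + 1 + 2)^(5/2)) = 1/(8848 + 4*14^(5/2)) = 1/(8848 + 4*(196*√14)) = 1/(8848 + 784*√14)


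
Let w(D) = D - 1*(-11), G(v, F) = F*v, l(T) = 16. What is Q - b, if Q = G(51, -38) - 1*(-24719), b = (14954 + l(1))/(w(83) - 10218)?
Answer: 115324907/5062 ≈ 22782.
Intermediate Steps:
w(D) = 11 + D (w(D) = D + 11 = 11 + D)
b = -7485/5062 (b = (14954 + 16)/((11 + 83) - 10218) = 14970/(94 - 10218) = 14970/(-10124) = 14970*(-1/10124) = -7485/5062 ≈ -1.4787)
Q = 22781 (Q = -38*51 - 1*(-24719) = -1938 + 24719 = 22781)
Q - b = 22781 - 1*(-7485/5062) = 22781 + 7485/5062 = 115324907/5062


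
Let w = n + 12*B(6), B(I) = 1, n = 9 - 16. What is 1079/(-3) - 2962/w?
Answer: -14281/15 ≈ -952.07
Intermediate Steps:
n = -7
w = 5 (w = -7 + 12*1 = -7 + 12 = 5)
1079/(-3) - 2962/w = 1079/(-3) - 2962/5 = 1079*(-⅓) - 2962*⅕ = -1079/3 - 2962/5 = -14281/15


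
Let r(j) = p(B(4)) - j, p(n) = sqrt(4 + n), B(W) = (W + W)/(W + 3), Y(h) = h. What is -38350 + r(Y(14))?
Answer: -38364 + 6*sqrt(7)/7 ≈ -38362.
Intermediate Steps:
B(W) = 2*W/(3 + W) (B(W) = (2*W)/(3 + W) = 2*W/(3 + W))
r(j) = -j + 6*sqrt(7)/7 (r(j) = sqrt(4 + 2*4/(3 + 4)) - j = sqrt(4 + 2*4/7) - j = sqrt(4 + 2*4*(1/7)) - j = sqrt(4 + 8/7) - j = sqrt(36/7) - j = 6*sqrt(7)/7 - j = -j + 6*sqrt(7)/7)
-38350 + r(Y(14)) = -38350 + (-1*14 + 6*sqrt(7)/7) = -38350 + (-14 + 6*sqrt(7)/7) = -38364 + 6*sqrt(7)/7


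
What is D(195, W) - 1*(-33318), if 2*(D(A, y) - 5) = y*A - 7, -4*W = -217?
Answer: 308871/8 ≈ 38609.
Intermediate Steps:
W = 217/4 (W = -1/4*(-217) = 217/4 ≈ 54.250)
D(A, y) = 3/2 + A*y/2 (D(A, y) = 5 + (y*A - 7)/2 = 5 + (A*y - 7)/2 = 5 + (-7 + A*y)/2 = 5 + (-7/2 + A*y/2) = 3/2 + A*y/2)
D(195, W) - 1*(-33318) = (3/2 + (1/2)*195*(217/4)) - 1*(-33318) = (3/2 + 42315/8) + 33318 = 42327/8 + 33318 = 308871/8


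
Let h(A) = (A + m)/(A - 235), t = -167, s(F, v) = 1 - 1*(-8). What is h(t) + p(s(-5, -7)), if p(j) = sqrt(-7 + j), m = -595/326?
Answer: 55037/131052 + sqrt(2) ≈ 1.8342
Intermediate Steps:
s(F, v) = 9 (s(F, v) = 1 + 8 = 9)
m = -595/326 (m = -595*1/326 = -595/326 ≈ -1.8252)
h(A) = (-595/326 + A)/(-235 + A) (h(A) = (A - 595/326)/(A - 235) = (-595/326 + A)/(-235 + A))
h(t) + p(s(-5, -7)) = (-595/326 - 167)/(-235 - 167) + sqrt(-7 + 9) = -55037/326/(-402) + sqrt(2) = -1/402*(-55037/326) + sqrt(2) = 55037/131052 + sqrt(2)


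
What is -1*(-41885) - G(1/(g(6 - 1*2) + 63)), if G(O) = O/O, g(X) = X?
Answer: 41884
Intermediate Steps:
G(O) = 1
-1*(-41885) - G(1/(g(6 - 1*2) + 63)) = -1*(-41885) - 1*1 = 41885 - 1 = 41884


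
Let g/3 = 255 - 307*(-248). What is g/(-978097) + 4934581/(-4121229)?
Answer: -5770973285974/4030961721213 ≈ -1.4317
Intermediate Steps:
g = 229173 (g = 3*(255 - 307*(-248)) = 3*(255 + 76136) = 3*76391 = 229173)
g/(-978097) + 4934581/(-4121229) = 229173/(-978097) + 4934581/(-4121229) = 229173*(-1/978097) + 4934581*(-1/4121229) = -229173/978097 - 4934581/4121229 = -5770973285974/4030961721213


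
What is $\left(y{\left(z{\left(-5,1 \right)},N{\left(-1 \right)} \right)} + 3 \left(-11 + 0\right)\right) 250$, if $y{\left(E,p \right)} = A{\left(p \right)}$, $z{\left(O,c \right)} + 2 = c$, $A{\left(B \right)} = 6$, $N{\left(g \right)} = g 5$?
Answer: $-6750$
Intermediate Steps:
$N{\left(g \right)} = 5 g$
$z{\left(O,c \right)} = -2 + c$
$y{\left(E,p \right)} = 6$
$\left(y{\left(z{\left(-5,1 \right)},N{\left(-1 \right)} \right)} + 3 \left(-11 + 0\right)\right) 250 = \left(6 + 3 \left(-11 + 0\right)\right) 250 = \left(6 + 3 \left(-11\right)\right) 250 = \left(6 - 33\right) 250 = \left(-27\right) 250 = -6750$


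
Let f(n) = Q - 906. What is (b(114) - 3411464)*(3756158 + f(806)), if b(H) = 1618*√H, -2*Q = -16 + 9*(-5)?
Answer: -12811011058580 + 6076047085*√114 ≈ -1.2746e+13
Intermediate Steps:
Q = 61/2 (Q = -(-16 + 9*(-5))/2 = -(-16 - 45)/2 = -½*(-61) = 61/2 ≈ 30.500)
f(n) = -1751/2 (f(n) = 61/2 - 906 = -1751/2)
(b(114) - 3411464)*(3756158 + f(806)) = (1618*√114 - 3411464)*(3756158 - 1751/2) = (-3411464 + 1618*√114)*(7510565/2) = -12811011058580 + 6076047085*√114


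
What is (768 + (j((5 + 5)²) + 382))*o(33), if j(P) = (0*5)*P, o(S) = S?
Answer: 37950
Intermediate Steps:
j(P) = 0 (j(P) = 0*P = 0)
(768 + (j((5 + 5)²) + 382))*o(33) = (768 + (0 + 382))*33 = (768 + 382)*33 = 1150*33 = 37950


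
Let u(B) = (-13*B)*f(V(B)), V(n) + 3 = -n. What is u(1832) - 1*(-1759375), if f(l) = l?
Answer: 45461735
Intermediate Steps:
V(n) = -3 - n
u(B) = -13*B*(-3 - B) (u(B) = (-13*B)*(-3 - B) = -13*B*(-3 - B))
u(1832) - 1*(-1759375) = 13*1832*(3 + 1832) - 1*(-1759375) = 13*1832*1835 + 1759375 = 43702360 + 1759375 = 45461735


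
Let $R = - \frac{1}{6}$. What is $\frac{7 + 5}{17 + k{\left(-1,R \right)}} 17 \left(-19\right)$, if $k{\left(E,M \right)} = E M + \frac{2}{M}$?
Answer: $- \frac{23256}{31} \approx -750.19$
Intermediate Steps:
$R = - \frac{1}{6}$ ($R = \left(-1\right) \frac{1}{6} = - \frac{1}{6} \approx -0.16667$)
$k{\left(E,M \right)} = \frac{2}{M} + E M$
$\frac{7 + 5}{17 + k{\left(-1,R \right)}} 17 \left(-19\right) = \frac{7 + 5}{17 + \left(\frac{2}{- \frac{1}{6}} - - \frac{1}{6}\right)} 17 \left(-19\right) = \frac{12}{17 + \left(2 \left(-6\right) + \frac{1}{6}\right)} 17 \left(-19\right) = \frac{12}{17 + \left(-12 + \frac{1}{6}\right)} 17 \left(-19\right) = \frac{12}{17 - \frac{71}{6}} \cdot 17 \left(-19\right) = \frac{12}{\frac{31}{6}} \cdot 17 \left(-19\right) = 12 \cdot \frac{6}{31} \cdot 17 \left(-19\right) = \frac{72}{31} \cdot 17 \left(-19\right) = \frac{1224}{31} \left(-19\right) = - \frac{23256}{31}$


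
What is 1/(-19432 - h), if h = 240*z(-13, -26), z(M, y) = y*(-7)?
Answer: -1/63112 ≈ -1.5845e-5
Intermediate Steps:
z(M, y) = -7*y
h = 43680 (h = 240*(-7*(-26)) = 240*182 = 43680)
1/(-19432 - h) = 1/(-19432 - 1*43680) = 1/(-19432 - 43680) = 1/(-63112) = -1/63112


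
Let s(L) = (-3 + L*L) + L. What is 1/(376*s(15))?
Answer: 1/89112 ≈ 1.1222e-5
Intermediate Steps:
s(L) = -3 + L + L**2 (s(L) = (-3 + L**2) + L = -3 + L + L**2)
1/(376*s(15)) = 1/(376*(-3 + 15 + 15**2)) = 1/(376*(-3 + 15 + 225)) = 1/(376*237) = 1/89112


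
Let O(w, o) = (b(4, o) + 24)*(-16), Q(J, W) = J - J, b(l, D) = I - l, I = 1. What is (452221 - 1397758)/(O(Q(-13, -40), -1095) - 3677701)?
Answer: 945537/3678037 ≈ 0.25708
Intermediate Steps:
b(l, D) = 1 - l
Q(J, W) = 0
O(w, o) = -336 (O(w, o) = ((1 - 1*4) + 24)*(-16) = ((1 - 4) + 24)*(-16) = (-3 + 24)*(-16) = 21*(-16) = -336)
(452221 - 1397758)/(O(Q(-13, -40), -1095) - 3677701) = (452221 - 1397758)/(-336 - 3677701) = -945537/(-3678037) = -945537*(-1/3678037) = 945537/3678037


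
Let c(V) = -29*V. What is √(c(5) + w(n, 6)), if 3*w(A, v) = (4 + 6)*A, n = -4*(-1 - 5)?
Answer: I*√65 ≈ 8.0623*I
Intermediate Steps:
n = 24 (n = -4*(-6) = 24)
w(A, v) = 10*A/3 (w(A, v) = ((4 + 6)*A)/3 = (10*A)/3 = 10*A/3)
√(c(5) + w(n, 6)) = √(-29*5 + (10/3)*24) = √(-145 + 80) = √(-65) = I*√65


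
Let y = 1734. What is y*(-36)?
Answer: -62424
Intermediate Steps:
y*(-36) = 1734*(-36) = -62424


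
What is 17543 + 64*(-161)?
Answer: 7239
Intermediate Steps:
17543 + 64*(-161) = 17543 - 10304 = 7239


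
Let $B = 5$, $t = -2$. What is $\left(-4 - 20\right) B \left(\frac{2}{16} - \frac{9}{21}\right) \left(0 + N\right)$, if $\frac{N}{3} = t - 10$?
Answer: $- \frac{9180}{7} \approx -1311.4$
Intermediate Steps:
$N = -36$ ($N = 3 \left(-2 - 10\right) = 3 \left(-12\right) = -36$)
$\left(-4 - 20\right) B \left(\frac{2}{16} - \frac{9}{21}\right) \left(0 + N\right) = \left(-4 - 20\right) 5 \left(\frac{2}{16} - \frac{9}{21}\right) \left(0 - 36\right) = \left(-4 - 20\right) 5 \left(2 \cdot \frac{1}{16} - \frac{3}{7}\right) \left(-36\right) = \left(-24\right) 5 \left(\frac{1}{8} - \frac{3}{7}\right) \left(-36\right) = \left(-120\right) \left(- \frac{17}{56}\right) \left(-36\right) = \frac{255}{7} \left(-36\right) = - \frac{9180}{7}$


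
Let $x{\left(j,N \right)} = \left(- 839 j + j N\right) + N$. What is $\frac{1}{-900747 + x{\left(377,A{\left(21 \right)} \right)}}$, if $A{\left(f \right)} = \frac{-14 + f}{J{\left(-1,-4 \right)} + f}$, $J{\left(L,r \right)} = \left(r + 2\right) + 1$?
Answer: $- \frac{10}{12169177} \approx -8.2175 \cdot 10^{-7}$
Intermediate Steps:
$J{\left(L,r \right)} = 3 + r$ ($J{\left(L,r \right)} = \left(2 + r\right) + 1 = 3 + r$)
$A{\left(f \right)} = \frac{-14 + f}{-1 + f}$ ($A{\left(f \right)} = \frac{-14 + f}{\left(3 - 4\right) + f} = \frac{-14 + f}{-1 + f}$)
$x{\left(j,N \right)} = N - 839 j + N j$ ($x{\left(j,N \right)} = \left(- 839 j + N j\right) + N = N - 839 j + N j$)
$\frac{1}{-900747 + x{\left(377,A{\left(21 \right)} \right)}} = \frac{1}{-900747 + \left(\frac{-14 + 21}{-1 + 21} - 316303 + \frac{-14 + 21}{-1 + 21} \cdot 377\right)} = \frac{1}{-900747 + \left(\frac{1}{20} \cdot 7 - 316303 + \frac{1}{20} \cdot 7 \cdot 377\right)} = \frac{1}{-900747 + \left(\frac{7}{20} - 316303 + \frac{7}{20} \cdot 377\right)} = \frac{1}{-900747 + \left(\frac{7}{20} - 316303 + \frac{2639}{20}\right)} = \frac{1}{-900747 - \frac{3161707}{10}} = \frac{1}{- \frac{12169177}{10}} = - \frac{10}{12169177}$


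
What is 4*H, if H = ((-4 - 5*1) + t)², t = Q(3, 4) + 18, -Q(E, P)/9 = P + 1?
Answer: 5184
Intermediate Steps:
Q(E, P) = -9 - 9*P (Q(E, P) = -9*(P + 1) = -9*(1 + P) = -9 - 9*P)
t = -27 (t = (-9 - 9*4) + 18 = (-9 - 36) + 18 = -45 + 18 = -27)
H = 1296 (H = ((-4 - 5*1) - 27)² = ((-4 - 5) - 27)² = (-9 - 27)² = (-36)² = 1296)
4*H = 4*1296 = 5184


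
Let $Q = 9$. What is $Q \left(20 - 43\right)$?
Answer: $-207$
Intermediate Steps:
$Q \left(20 - 43\right) = 9 \left(20 - 43\right) = 9 \left(-23\right) = -207$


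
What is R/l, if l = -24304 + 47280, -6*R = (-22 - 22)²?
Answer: -121/8616 ≈ -0.014044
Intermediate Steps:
R = -968/3 (R = -(-22 - 22)²/6 = -⅙*(-44)² = -⅙*1936 = -968/3 ≈ -322.67)
l = 22976
R/l = -968/3/22976 = -968/3*1/22976 = -121/8616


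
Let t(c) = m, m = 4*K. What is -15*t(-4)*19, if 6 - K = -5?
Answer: -12540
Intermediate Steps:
K = 11 (K = 6 - 1*(-5) = 6 + 5 = 11)
m = 44 (m = 4*11 = 44)
t(c) = 44
-15*t(-4)*19 = -15*44*19 = -660*19 = -12540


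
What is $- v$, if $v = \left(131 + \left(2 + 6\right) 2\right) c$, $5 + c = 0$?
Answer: $735$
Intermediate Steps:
$c = -5$ ($c = -5 + 0 = -5$)
$v = -735$ ($v = \left(131 + \left(2 + 6\right) 2\right) \left(-5\right) = \left(131 + 8 \cdot 2\right) \left(-5\right) = \left(131 + 16\right) \left(-5\right) = 147 \left(-5\right) = -735$)
$- v = \left(-1\right) \left(-735\right) = 735$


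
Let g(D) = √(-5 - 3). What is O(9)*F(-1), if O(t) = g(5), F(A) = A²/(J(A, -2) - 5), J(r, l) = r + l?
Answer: -I*√2/4 ≈ -0.35355*I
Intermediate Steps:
J(r, l) = l + r
g(D) = 2*I*√2 (g(D) = √(-8) = 2*I*√2)
F(A) = A²/(-7 + A) (F(A) = A²/((-2 + A) - 5) = A²/(-7 + A))
O(t) = 2*I*√2
O(9)*F(-1) = (2*I*√2)*((-1)²/(-7 - 1)) = (2*I*√2)*(1/(-8)) = (2*I*√2)*(1*(-⅛)) = (2*I*√2)*(-⅛) = -I*√2/4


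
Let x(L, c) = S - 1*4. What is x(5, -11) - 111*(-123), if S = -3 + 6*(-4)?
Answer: 13622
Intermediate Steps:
S = -27 (S = -3 - 24 = -27)
x(L, c) = -31 (x(L, c) = -27 - 1*4 = -27 - 4 = -31)
x(5, -11) - 111*(-123) = -31 - 111*(-123) = -31 + 13653 = 13622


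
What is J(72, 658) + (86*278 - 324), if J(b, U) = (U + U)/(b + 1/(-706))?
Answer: 1199727400/50831 ≈ 23602.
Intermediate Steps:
J(b, U) = 2*U/(-1/706 + b) (J(b, U) = (2*U)/(b - 1/706) = (2*U)/(-1/706 + b) = 2*U/(-1/706 + b))
J(72, 658) + (86*278 - 324) = 1412*658/(-1 + 706*72) + (86*278 - 324) = 1412*658/(-1 + 50832) + (23908 - 324) = 1412*658/50831 + 23584 = 1412*658*(1/50831) + 23584 = 929096/50831 + 23584 = 1199727400/50831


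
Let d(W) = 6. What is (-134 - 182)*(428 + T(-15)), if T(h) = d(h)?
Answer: -137144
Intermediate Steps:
T(h) = 6
(-134 - 182)*(428 + T(-15)) = (-134 - 182)*(428 + 6) = -316*434 = -137144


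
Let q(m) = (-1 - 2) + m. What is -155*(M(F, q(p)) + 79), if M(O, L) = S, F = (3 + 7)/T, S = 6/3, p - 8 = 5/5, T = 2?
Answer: -12555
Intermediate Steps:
p = 9 (p = 8 + 5/5 = 8 + 5*(⅕) = 8 + 1 = 9)
q(m) = -3 + m
S = 2 (S = 6*(⅓) = 2)
F = 5 (F = (3 + 7)/2 = 10*(½) = 5)
M(O, L) = 2
-155*(M(F, q(p)) + 79) = -155*(2 + 79) = -155*81 = -12555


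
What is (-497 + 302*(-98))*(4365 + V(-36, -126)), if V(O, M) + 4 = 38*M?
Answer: 12849711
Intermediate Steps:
V(O, M) = -4 + 38*M
(-497 + 302*(-98))*(4365 + V(-36, -126)) = (-497 + 302*(-98))*(4365 + (-4 + 38*(-126))) = (-497 - 29596)*(4365 + (-4 - 4788)) = -30093*(4365 - 4792) = -30093*(-427) = 12849711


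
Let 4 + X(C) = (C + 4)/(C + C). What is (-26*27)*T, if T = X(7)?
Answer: 15795/7 ≈ 2256.4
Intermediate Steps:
X(C) = -4 + (4 + C)/(2*C) (X(C) = -4 + (C + 4)/(C + C) = -4 + (4 + C)/((2*C)) = -4 + (4 + C)*(1/(2*C)) = -4 + (4 + C)/(2*C))
T = -45/14 (T = -7/2 + 2/7 = -45/14 ≈ -3.2143)
(-26*27)*T = -26*27*(-45/14) = -702*(-45/14) = 15795/7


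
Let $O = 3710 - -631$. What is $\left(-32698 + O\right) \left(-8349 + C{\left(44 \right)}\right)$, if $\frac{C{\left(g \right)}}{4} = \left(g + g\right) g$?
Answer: $-202440623$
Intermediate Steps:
$C{\left(g \right)} = 8 g^{2}$ ($C{\left(g \right)} = 4 \left(g + g\right) g = 4 \cdot 2 g g = 4 \cdot 2 g^{2} = 8 g^{2}$)
$O = 4341$ ($O = 3710 + 631 = 4341$)
$\left(-32698 + O\right) \left(-8349 + C{\left(44 \right)}\right) = \left(-32698 + 4341\right) \left(-8349 + 8 \cdot 44^{2}\right) = - 28357 \left(-8349 + 8 \cdot 1936\right) = - 28357 \left(-8349 + 15488\right) = \left(-28357\right) 7139 = -202440623$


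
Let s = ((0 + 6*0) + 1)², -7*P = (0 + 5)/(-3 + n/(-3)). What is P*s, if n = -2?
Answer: 15/49 ≈ 0.30612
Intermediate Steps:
P = 15/49 (P = -(0 + 5)/(7*(-3 - 2/(-3))) = -5/(7*(-3 - 2*(-⅓))) = -5/(7*(-3 + ⅔)) = -5/(7*(-7/3)) = -5*(-3)/(7*7) = -⅐*(-15/7) = 15/49 ≈ 0.30612)
s = 1 (s = ((0 + 0) + 1)² = (0 + 1)² = 1² = 1)
P*s = (15/49)*1 = 15/49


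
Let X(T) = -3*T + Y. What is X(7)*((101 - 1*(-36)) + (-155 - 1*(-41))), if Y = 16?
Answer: -115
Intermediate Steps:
X(T) = 16 - 3*T (X(T) = -3*T + 16 = 16 - 3*T)
X(7)*((101 - 1*(-36)) + (-155 - 1*(-41))) = (16 - 3*7)*((101 - 1*(-36)) + (-155 - 1*(-41))) = (16 - 21)*((101 + 36) + (-155 + 41)) = -5*(137 - 114) = -5*23 = -115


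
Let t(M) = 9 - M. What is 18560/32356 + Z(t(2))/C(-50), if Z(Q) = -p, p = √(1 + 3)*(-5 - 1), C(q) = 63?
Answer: 129796/169869 ≈ 0.76409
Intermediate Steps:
p = -12 (p = √4*(-6) = 2*(-6) = -12)
Z(Q) = 12 (Z(Q) = -1*(-12) = 12)
18560/32356 + Z(t(2))/C(-50) = 18560/32356 + 12/63 = 18560*(1/32356) + 12*(1/63) = 4640/8089 + 4/21 = 129796/169869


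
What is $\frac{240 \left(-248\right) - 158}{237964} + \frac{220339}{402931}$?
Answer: $\frac{14193316789}{47941536242} \approx 0.29605$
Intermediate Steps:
$\frac{240 \left(-248\right) - 158}{237964} + \frac{220339}{402931} = \left(-59520 - 158\right) \frac{1}{237964} + 220339 \cdot \frac{1}{402931} = \left(-59678\right) \frac{1}{237964} + \frac{220339}{402931} = - \frac{29839}{118982} + \frac{220339}{402931} = \frac{14193316789}{47941536242}$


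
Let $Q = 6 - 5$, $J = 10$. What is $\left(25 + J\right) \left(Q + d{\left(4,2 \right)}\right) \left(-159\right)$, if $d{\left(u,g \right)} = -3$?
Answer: $11130$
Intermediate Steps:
$Q = 1$ ($Q = 6 - 5 = 1$)
$\left(25 + J\right) \left(Q + d{\left(4,2 \right)}\right) \left(-159\right) = \left(25 + 10\right) \left(1 - 3\right) \left(-159\right) = 35 \left(-2\right) \left(-159\right) = \left(-70\right) \left(-159\right) = 11130$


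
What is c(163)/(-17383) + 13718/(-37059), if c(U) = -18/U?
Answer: -38868311960/105004045311 ≈ -0.37016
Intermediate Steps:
c(163)/(-17383) + 13718/(-37059) = -18/163/(-17383) + 13718/(-37059) = -18*1/163*(-1/17383) + 13718*(-1/37059) = -18/163*(-1/17383) - 13718/37059 = 18/2833429 - 13718/37059 = -38868311960/105004045311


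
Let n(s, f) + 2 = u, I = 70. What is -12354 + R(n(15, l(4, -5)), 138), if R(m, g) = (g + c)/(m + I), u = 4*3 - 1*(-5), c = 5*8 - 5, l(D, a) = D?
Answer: -1049917/85 ≈ -12352.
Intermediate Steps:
c = 35 (c = 40 - 5 = 35)
u = 17 (u = 12 + 5 = 17)
n(s, f) = 15 (n(s, f) = -2 + 17 = 15)
R(m, g) = (35 + g)/(70 + m) (R(m, g) = (g + 35)/(m + 70) = (35 + g)/(70 + m))
-12354 + R(n(15, l(4, -5)), 138) = -12354 + (35 + 138)/(70 + 15) = -12354 + 173/85 = -1049917/85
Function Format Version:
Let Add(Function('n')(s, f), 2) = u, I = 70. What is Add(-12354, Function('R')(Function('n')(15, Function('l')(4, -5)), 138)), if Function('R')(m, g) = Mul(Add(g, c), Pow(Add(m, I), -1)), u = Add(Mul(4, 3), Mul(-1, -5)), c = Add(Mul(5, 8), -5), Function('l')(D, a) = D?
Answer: Rational(-1049917, 85) ≈ -12352.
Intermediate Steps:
c = 35 (c = Add(40, -5) = 35)
u = 17 (u = Add(12, 5) = 17)
Function('n')(s, f) = 15 (Function('n')(s, f) = Add(-2, 17) = 15)
Function('R')(m, g) = Mul(Pow(Add(70, m), -1), Add(35, g)) (Function('R')(m, g) = Mul(Add(g, 35), Pow(Add(m, 70), -1)) = Mul(Add(35, g), Pow(Add(70, m), -1)) = Mul(Pow(Add(70, m), -1), Add(35, g)))
Add(-12354, Function('R')(Function('n')(15, Function('l')(4, -5)), 138)) = Add(-12354, Mul(Pow(Add(70, 15), -1), Add(35, 138))) = Add(-12354, Mul(Pow(85, -1), 173)) = Add(-12354, Mul(Rational(1, 85), 173)) = Add(-12354, Rational(173, 85)) = Rational(-1049917, 85)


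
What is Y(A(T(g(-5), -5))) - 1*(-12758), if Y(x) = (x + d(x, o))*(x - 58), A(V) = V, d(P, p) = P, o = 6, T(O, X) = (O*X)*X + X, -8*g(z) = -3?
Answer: 393241/32 ≈ 12289.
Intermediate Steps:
g(z) = 3/8 (g(z) = -1/8*(-3) = 3/8)
T(O, X) = X + O*X**2 (T(O, X) = O*X**2 + X = X + O*X**2)
Y(x) = 2*x*(-58 + x) (Y(x) = (x + x)*(x - 58) = (2*x)*(-58 + x) = 2*x*(-58 + x))
Y(A(T(g(-5), -5))) - 1*(-12758) = 2*(-5*(1 + (3/8)*(-5)))*(-58 - 5*(1 + (3/8)*(-5))) - 1*(-12758) = 2*(-5*(1 - 15/8))*(-58 - 5*(1 - 15/8)) + 12758 = 2*(-5*(-7/8))*(-58 - 5*(-7/8)) + 12758 = 2*(35/8)*(-58 + 35/8) + 12758 = 2*(35/8)*(-429/8) + 12758 = -15015/32 + 12758 = 393241/32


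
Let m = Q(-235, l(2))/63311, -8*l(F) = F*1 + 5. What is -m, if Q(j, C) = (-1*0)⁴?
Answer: 0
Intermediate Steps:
l(F) = -5/8 - F/8 (l(F) = -(F*1 + 5)/8 = -(F + 5)/8 = -(5 + F)/8 = -5/8 - F/8)
Q(j, C) = 0 (Q(j, C) = 0⁴ = 0)
m = 0 (m = 0/63311 = 0*(1/63311) = 0)
-m = -1*0 = 0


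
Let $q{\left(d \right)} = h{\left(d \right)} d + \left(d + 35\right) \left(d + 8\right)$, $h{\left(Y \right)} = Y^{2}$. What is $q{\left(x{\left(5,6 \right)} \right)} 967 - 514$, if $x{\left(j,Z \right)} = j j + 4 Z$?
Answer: $118396065$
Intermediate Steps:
$x{\left(j,Z \right)} = j^{2} + 4 Z$
$q{\left(d \right)} = d^{3} + \left(8 + d\right) \left(35 + d\right)$ ($q{\left(d \right)} = d^{2} d + \left(d + 35\right) \left(d + 8\right) = d^{3} + \left(35 + d\right) \left(8 + d\right) = d^{3} + \left(8 + d\right) \left(35 + d\right)$)
$q{\left(x{\left(5,6 \right)} \right)} 967 - 514 = \left(280 + \left(5^{2} + 4 \cdot 6\right)^{2} + \left(5^{2} + 4 \cdot 6\right)^{3} + 43 \left(5^{2} + 4 \cdot 6\right)\right) 967 - 514 = \left(280 + \left(25 + 24\right)^{2} + \left(25 + 24\right)^{3} + 43 \left(25 + 24\right)\right) 967 - 514 = \left(280 + 49^{2} + 49^{3} + 43 \cdot 49\right) 967 - 514 = \left(280 + 2401 + 117649 + 2107\right) 967 - 514 = 122437 \cdot 967 - 514 = 118396579 - 514 = 118396065$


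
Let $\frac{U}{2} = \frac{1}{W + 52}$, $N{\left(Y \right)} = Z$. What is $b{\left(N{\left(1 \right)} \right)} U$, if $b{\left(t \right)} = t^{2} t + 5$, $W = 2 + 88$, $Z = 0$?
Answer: $\frac{5}{71} \approx 0.070423$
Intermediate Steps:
$N{\left(Y \right)} = 0$
$W = 90$
$U = \frac{1}{71}$ ($U = \frac{2}{90 + 52} = \frac{2}{142} = 2 \cdot \frac{1}{142} = \frac{1}{71} \approx 0.014085$)
$b{\left(t \right)} = 5 + t^{3}$ ($b{\left(t \right)} = t^{3} + 5 = 5 + t^{3}$)
$b{\left(N{\left(1 \right)} \right)} U = \left(5 + 0^{3}\right) \frac{1}{71} = \left(5 + 0\right) \frac{1}{71} = 5 \cdot \frac{1}{71} = \frac{5}{71}$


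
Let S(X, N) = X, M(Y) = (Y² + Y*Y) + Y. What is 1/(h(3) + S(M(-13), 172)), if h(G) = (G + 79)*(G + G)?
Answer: 1/817 ≈ 0.0012240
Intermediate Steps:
M(Y) = Y + 2*Y² (M(Y) = (Y² + Y²) + Y = 2*Y² + Y = Y + 2*Y²)
h(G) = 2*G*(79 + G) (h(G) = (79 + G)*(2*G) = 2*G*(79 + G))
1/(h(3) + S(M(-13), 172)) = 1/(2*3*(79 + 3) - 13*(1 + 2*(-13))) = 1/(2*3*82 - 13*(1 - 26)) = 1/(492 - 13*(-25)) = 1/(492 + 325) = 1/817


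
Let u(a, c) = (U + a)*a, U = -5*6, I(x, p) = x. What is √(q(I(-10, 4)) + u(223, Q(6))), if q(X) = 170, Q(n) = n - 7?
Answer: 3*√4801 ≈ 207.87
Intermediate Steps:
Q(n) = -7 + n
U = -30
u(a, c) = a*(-30 + a) (u(a, c) = (-30 + a)*a = a*(-30 + a))
√(q(I(-10, 4)) + u(223, Q(6))) = √(170 + 223*(-30 + 223)) = √(170 + 223*193) = √(170 + 43039) = √43209 = 3*√4801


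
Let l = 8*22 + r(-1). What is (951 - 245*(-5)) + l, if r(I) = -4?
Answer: 2348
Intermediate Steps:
l = 172 (l = 8*22 - 4 = 176 - 4 = 172)
(951 - 245*(-5)) + l = (951 - 245*(-5)) + 172 = (951 + 1225) + 172 = 2176 + 172 = 2348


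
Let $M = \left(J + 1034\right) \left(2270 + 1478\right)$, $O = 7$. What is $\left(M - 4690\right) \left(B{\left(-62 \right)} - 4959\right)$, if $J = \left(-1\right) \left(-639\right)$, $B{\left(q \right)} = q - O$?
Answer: $-31504009992$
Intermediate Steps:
$B{\left(q \right)} = -7 + q$ ($B{\left(q \right)} = q - 7 = -7 + q$)
$J = 639$
$M = 6270404$ ($M = \left(639 + 1034\right) \left(2270 + 1478\right) = 1673 \cdot 3748 = 6270404$)
$\left(M - 4690\right) \left(B{\left(-62 \right)} - 4959\right) = \left(6270404 - 4690\right) \left(\left(-7 - 62\right) - 4959\right) = 6265714 \left(-69 - 4959\right) = 6265714 \left(-5028\right) = -31504009992$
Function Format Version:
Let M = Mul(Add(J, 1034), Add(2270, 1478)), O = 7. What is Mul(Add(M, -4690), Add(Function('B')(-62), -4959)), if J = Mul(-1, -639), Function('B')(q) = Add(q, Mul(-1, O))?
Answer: -31504009992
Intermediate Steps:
Function('B')(q) = Add(-7, q) (Function('B')(q) = Add(q, Mul(-1, 7)) = Add(q, -7) = Add(-7, q))
J = 639
M = 6270404 (M = Mul(Add(639, 1034), Add(2270, 1478)) = Mul(1673, 3748) = 6270404)
Mul(Add(M, -4690), Add(Function('B')(-62), -4959)) = Mul(Add(6270404, -4690), Add(Add(-7, -62), -4959)) = Mul(6265714, Add(-69, -4959)) = Mul(6265714, -5028) = -31504009992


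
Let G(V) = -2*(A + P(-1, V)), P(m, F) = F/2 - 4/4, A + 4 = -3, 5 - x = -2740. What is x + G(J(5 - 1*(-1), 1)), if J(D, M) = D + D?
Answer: 2749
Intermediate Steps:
x = 2745 (x = 5 - 1*(-2740) = 5 + 2740 = 2745)
A = -7 (A = -4 - 3 = -7)
P(m, F) = -1 + F/2 (P(m, F) = F*(½) - 4*¼ = F/2 - 1 = -1 + F/2)
J(D, M) = 2*D
G(V) = 16 - V (G(V) = -2*(-7 + (-1 + V/2)) = -2*(-8 + V/2) = 16 - V)
x + G(J(5 - 1*(-1), 1)) = 2745 + (16 - 2*(5 - 1*(-1))) = 2745 + (16 - 2*(5 + 1)) = 2745 + (16 - 2*6) = 2745 + (16 - 1*12) = 2745 + (16 - 12) = 2745 + 4 = 2749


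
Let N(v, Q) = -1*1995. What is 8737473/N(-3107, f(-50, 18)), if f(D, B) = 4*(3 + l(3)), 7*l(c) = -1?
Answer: -153289/35 ≈ -4379.7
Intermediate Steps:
l(c) = -⅐ (l(c) = (⅐)*(-1) = -⅐)
f(D, B) = 80/7 (f(D, B) = 4*(3 - ⅐) = 4*(20/7) = 80/7)
N(v, Q) = -1995
8737473/N(-3107, f(-50, 18)) = 8737473/(-1995) = 8737473*(-1/1995) = -153289/35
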